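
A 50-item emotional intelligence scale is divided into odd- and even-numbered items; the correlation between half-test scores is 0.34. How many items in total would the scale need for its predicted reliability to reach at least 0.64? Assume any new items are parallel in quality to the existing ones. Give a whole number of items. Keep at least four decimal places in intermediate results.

87

r_full = 2(0.34)/(1 + 0.34) = 0.5075
n = r_tgt(1 − r_full) / [r_full(1 − r_tgt)] = 0.64 × 0.4925 / (0.5075 × 0.36) ≈ 1.7252
Required items = 1.7252 × 50 = 86.26, so 87 items.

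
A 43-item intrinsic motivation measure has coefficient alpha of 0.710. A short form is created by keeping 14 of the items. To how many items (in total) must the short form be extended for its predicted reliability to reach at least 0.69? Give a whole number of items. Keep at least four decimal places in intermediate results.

First, r for the 14-item form: n = 14/43 = 0.3256, so r_14 = 0.3256·0.710/(1 + (0.3256 − 1)·0.710) = 0.4436
Then solve for n' with r_old = 0.4436, r_target = 0.69: n' = 0.69(1 − 0.4436)/[0.4436(1 − 0.69)] = 2.7918
Items = 2.7918 × 14 ≈ 39.09 → 40

40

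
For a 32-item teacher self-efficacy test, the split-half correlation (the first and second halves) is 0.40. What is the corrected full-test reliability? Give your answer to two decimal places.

0.57

The full test is twice the length of either half (n = 2).
r_full = 2(0.40) / (1 + 0.40)
       = 0.8000 / 1.4000 = 0.5714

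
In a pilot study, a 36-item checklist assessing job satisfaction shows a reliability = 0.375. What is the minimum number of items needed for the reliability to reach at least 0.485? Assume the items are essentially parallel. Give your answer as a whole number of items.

Spearman-Brown solved for the length factor n:
n = r_target (1 − r_old) / [ r_old (1 − r_target) ]
n = 0.485(1 − 0.375) / [0.375(1 − 0.485)]
  = 0.303125 / 0.193125 = 1.5696
So the test needs 1.5696 × 36 ≈ 56.51 items; rounding up, 57.

57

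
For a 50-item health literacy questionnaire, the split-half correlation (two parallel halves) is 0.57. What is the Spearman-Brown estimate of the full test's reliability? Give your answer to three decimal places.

r_full = 2(0.57) / (1 + 0.57)
r_full = 1.1400 / 1.5700 ≈ 0.7261

0.726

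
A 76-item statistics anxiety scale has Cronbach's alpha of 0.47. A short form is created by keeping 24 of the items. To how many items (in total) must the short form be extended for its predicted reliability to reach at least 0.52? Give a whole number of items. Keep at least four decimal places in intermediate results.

93

Short-form reliability: n = 24/76 = 0.3158; r_24 = n·r/(1+(n−1)r) ≈ 0.2188
Length factor from the short form to reach 0.52: n' = 0.52(1 − 0.2188) / [0.2188(1 − 0.52)] ≈ 3.8679
Items = 3.8679 × 24 ≈ 92.83 → 93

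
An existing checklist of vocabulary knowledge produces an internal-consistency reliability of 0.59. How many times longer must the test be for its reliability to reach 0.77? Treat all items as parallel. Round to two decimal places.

2.33

Spearman-Brown solved for the length factor n:
n = r_target (1 − r_old) / [ r_old (1 − r_target) ]
n = 0.77 × (1 − 0.59) / [ 0.59 × (1 − 0.77) ]
n = 0.3157 / 0.1357 ≈ 2.3265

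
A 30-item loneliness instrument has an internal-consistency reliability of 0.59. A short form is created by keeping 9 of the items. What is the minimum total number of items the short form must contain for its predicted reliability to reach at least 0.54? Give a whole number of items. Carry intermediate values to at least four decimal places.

25

First, r for the 9-item form: n = 9/30 = 0.3000, so r_9 = 0.3000·0.59/(1 + (0.3000 − 1)·0.59) = 0.3015
Length factor from the short form to reach 0.54: n' = 0.54(1 − 0.3015) / [0.3015(1 − 0.54)] ≈ 2.7197
Items = 2.7197 × 9 ≈ 24.48 → 25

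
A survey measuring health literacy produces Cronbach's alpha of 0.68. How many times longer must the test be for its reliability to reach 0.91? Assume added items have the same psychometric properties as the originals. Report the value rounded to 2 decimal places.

4.76

Spearman-Brown solved for the length factor n:
n = r_target (1 − r_old) / [ r_old (1 − r_target) ]
n = 0.91(1 − 0.68) / [0.68(1 − 0.91)]
n = 0.2912 / 0.0612 ≈ 4.7582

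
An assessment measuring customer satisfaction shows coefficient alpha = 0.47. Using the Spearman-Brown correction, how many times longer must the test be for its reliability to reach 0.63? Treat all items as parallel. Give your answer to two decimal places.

n = 0.63(1 − 0.47) / [0.47(1 − 0.63)]
  = 0.3339 / 0.1739 = 1.9201

1.92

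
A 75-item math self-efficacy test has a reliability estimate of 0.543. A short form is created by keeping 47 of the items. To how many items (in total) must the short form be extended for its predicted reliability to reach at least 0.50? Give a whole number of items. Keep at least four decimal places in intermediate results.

64

First, r for the 47-item form: n = 47/75 = 0.6267, so r_47 = 0.6267·0.543/(1 + (0.6267 − 1)·0.543) = 0.4268
Then solve for n' with r_old = 0.4268, r_target = 0.50: n' = 0.50(1 − 0.4268)/[0.4268(1 − 0.50)] = 1.3430
Total items = 1.3430 × 47 = 63.12, rounded up to 64.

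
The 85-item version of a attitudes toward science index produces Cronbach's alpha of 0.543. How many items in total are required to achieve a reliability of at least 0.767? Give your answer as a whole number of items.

236

n = [0.767 × 0.457] / [0.543 × 0.233]
  = 0.350519 / 0.126519 = 2.7705
Items needed = n × 85 = 2.7705 × 85 ≈ 235.49 → round up to 236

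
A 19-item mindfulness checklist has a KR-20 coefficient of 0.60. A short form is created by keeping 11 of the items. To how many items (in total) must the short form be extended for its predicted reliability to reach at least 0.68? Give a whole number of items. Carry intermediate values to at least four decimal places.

Short-form reliability: n = 11/19 = 0.5789; r_11 = n·r/(1+(n−1)r) ≈ 0.4648
Length factor from the short form to reach 0.68: n' = 0.68(1 − 0.4648) / [0.4648(1 − 0.68)] ≈ 2.4469
Total items = 2.4469 × 11 = 26.92, rounded up to 27.

27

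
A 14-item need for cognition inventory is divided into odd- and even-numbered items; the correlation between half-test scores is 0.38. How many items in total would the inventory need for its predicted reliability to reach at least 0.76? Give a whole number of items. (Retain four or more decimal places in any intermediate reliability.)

37

r_full = 2(0.38)/(1 + 0.38) = 0.5507
Solve Spearman-Brown for n: n = 0.76(1 − 0.5507) / [0.5507(1 − 0.76)] = 2.5836
Required items = 2.5836 × 14 = 36.17, so 37 items.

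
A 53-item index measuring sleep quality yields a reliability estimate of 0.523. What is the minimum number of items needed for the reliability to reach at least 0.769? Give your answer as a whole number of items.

Invert Spearman-Brown to solve for n:
n = r*(1 − r) / [ r (1 − r*) ]
n = 0.769 × (1 − 0.523) / [ 0.523 × (1 − 0.769) ]
n = 0.366813 / 0.120813 ≈ 3.0362
3.0362 × 53 = 160.92 → 161 items

161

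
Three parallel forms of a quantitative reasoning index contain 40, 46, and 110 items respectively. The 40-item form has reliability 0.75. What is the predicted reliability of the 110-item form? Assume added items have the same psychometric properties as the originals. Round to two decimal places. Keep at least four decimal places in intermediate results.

Only the ratio of lengths matters: n = 110/40 = 2.7500
r_{110} = n·r / (1 + (n − 1)·r) = 2.0625 / 2.3125 ≈ 0.8919

0.89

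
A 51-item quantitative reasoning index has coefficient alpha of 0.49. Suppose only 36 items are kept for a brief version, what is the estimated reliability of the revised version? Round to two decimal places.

The new length is 36/51 = 0.7059 times the old.
Apply the Spearman-Brown prophecy formula, r' = nr / [1 + (n − 1)r]:
r_new = (0.7059 × 0.49) / (1 + (0.7059 − 1) × 0.49)
r_new = 0.3459 / 0.8559 ≈ 0.4041

0.40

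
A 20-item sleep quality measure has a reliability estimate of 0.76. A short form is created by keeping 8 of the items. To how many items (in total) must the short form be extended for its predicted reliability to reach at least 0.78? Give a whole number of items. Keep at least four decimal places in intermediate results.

Short-form reliability: n = 8/20 = 0.4000; r_8 = n·r/(1+(n−1)r) ≈ 0.5588
Length factor from the short form to reach 0.78: n' = 0.78(1 − 0.5588) / [0.5588(1 − 0.78)] ≈ 2.7993
Items = 2.7993 × 8 ≈ 22.39 → 23

23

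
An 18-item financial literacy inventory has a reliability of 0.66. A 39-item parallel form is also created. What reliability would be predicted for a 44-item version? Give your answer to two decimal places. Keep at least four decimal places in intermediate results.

0.83

Only the ratio of lengths matters: n = 44/18 = 2.4444
r_{44} = n·r / (1 + (n − 1)·r) = 1.6133 / 1.9533 ≈ 0.8259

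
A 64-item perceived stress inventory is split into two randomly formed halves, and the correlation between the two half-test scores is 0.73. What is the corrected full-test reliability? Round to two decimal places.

The full test is twice the length of either half (n = 2).
r_full = 2(0.73) / (1 + 0.73)
       = 1.4600 / 1.7300 = 0.8439

0.84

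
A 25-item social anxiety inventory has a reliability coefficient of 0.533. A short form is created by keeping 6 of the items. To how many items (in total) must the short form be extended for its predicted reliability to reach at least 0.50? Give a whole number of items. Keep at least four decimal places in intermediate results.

22

Short-form reliability: n = 6/25 = 0.2400; r_6 = n·r/(1+(n−1)r) ≈ 0.2150
Length factor from the short form to reach 0.50: n' = 0.50(1 − 0.2150) / [0.2150(1 − 0.50)] ≈ 3.6512
Items = 3.6512 × 6 ≈ 21.91 → 22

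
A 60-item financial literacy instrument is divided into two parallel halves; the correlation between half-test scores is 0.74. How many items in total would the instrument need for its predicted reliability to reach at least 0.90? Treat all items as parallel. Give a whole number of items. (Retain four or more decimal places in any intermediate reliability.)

Corrected full-test reliability: r_full = 2 × 0.74 / (1 + 0.74) ≈ 0.8506
Solve Spearman-Brown for n: n = 0.90(1 − 0.8506) / [0.8506(1 − 0.90)] = 1.5808
Items = 1.5808 × 60 ≈ 94.85 → 95

95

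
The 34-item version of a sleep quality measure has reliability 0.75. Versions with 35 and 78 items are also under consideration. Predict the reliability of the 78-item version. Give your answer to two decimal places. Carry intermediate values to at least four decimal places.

0.87

The 35-item form is not needed; work directly from the 34-item form with n = 78/34 = 2.2941.
r_{78} = n·r / (1 + (n − 1)·r) = 1.7206 / 1.9706 ≈ 0.8731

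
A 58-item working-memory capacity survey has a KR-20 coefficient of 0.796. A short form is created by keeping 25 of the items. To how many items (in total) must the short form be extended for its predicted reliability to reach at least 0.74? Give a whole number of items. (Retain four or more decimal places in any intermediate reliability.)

43

First, r for the 25-item form: n = 25/58 = 0.4310, so r_25 = 0.4310·0.796/(1 + (0.4310 − 1)·0.796) = 0.6271
Then solve for n' with r_old = 0.6271, r_target = 0.74: n' = 0.74(1 − 0.6271)/[0.6271(1 − 0.74)] = 1.6924
Items = 1.6924 × 25 ≈ 42.31 → 43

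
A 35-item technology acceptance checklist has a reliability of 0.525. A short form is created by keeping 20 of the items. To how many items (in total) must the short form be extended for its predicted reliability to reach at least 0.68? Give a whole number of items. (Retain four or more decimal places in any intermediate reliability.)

68

First, r for the 20-item form: n = 20/35 = 0.5714, so r_20 = 0.5714·0.525/(1 + (0.5714 − 1)·0.525) = 0.3871
Then solve for n' with r_old = 0.3871, r_target = 0.68: n' = 0.68(1 − 0.3871)/[0.3871(1 − 0.68)] = 3.3645
Items = 3.3645 × 20 ≈ 67.29 → 68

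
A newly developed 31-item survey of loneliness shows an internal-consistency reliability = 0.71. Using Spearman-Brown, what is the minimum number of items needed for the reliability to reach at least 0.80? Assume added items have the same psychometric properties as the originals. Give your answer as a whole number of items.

51

Invert Spearman-Brown to solve for n:
n = r*(1 − r) / [ r (1 − r*) ]
n = [0.80 × 0.29] / [0.71 × 0.20]
  = 0.2320 / 0.1420 = 1.6338
Items needed = n × 31 = 1.6338 × 31 ≈ 50.65 → round up to 51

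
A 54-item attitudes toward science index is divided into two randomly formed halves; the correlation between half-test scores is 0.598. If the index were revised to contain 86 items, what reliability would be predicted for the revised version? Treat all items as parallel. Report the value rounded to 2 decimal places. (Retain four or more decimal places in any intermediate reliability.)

0.83

Full-test reliability from the split-half r: r_full = 2(0.598)/(1 + 0.598) = 0.7484
Length factor from 54 to 86 items: n = 86/54 = 1.5926
r_new = n·r_full / (1 + (n − 1)·r_full) = 1.1919 / 1.4435 ≈ 0.8257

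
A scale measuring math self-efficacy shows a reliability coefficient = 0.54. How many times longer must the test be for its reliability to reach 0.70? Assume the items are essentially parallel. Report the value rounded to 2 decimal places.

n = [0.70 × 0.46] / [0.54 × 0.30]
n = 0.3220 / 0.1620 ≈ 1.9877

1.99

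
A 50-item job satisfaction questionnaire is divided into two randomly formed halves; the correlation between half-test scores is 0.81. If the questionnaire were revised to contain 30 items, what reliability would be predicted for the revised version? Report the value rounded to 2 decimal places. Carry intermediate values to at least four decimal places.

Full-test reliability from the split-half r: r_full = 2(0.81)/(1 + 0.81) = 0.8950
Length factor from 50 to 30 items: n = 30/50 = 0.6000
r_new = n·r_full / (1 + (n − 1)·r_full) = 0.5370 / 0.6420 ≈ 0.8364

0.84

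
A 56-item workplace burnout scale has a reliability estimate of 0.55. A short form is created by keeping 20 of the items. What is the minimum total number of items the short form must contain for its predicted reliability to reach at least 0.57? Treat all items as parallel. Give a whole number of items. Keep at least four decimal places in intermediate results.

61

First, r for the 20-item form: n = 20/56 = 0.3571, so r_20 = 0.3571·0.55/(1 + (0.3571 − 1)·0.55) = 0.3038
Then solve for n' with r_old = 0.3038, r_target = 0.57: n' = 0.57(1 − 0.3038)/[0.3038(1 − 0.57)] = 3.0378
Total items = 3.0378 × 20 = 60.76, rounded up to 61.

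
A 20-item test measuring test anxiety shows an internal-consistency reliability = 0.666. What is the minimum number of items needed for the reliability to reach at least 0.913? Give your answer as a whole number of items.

106

Rearranging the Spearman-Brown formula for n,
n = r*(1 − r) / [ r (1 − r*) ]
n = 0.913(1 − 0.666) / [0.666(1 − 0.913)]
n = 0.304942 / 0.057942 ≈ 5.2629
5.2629 × 20 = 105.26 → 106 items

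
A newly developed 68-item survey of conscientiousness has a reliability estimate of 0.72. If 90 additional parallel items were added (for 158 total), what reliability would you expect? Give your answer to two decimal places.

Length ratio n = 158/68 = 2.3235
r_new = (2.3235 × 0.72) / (1 + (2.3235 − 1) × 0.72)
r_new = 1.6729 / 1.9529 ≈ 0.8566

0.86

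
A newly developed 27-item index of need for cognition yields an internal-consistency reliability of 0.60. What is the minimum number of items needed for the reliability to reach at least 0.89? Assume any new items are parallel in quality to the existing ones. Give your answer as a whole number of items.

146

n = [0.89 × 0.40] / [0.60 × 0.11]
n = 0.3560 / 0.0660 ≈ 5.3939
5.3939 × 27 = 145.64 → 146 items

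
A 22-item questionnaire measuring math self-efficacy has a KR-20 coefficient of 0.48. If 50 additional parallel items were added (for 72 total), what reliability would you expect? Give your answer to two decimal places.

n = 72/22 = 3.2727
By Spearman-Brown, r_new = n r / (1 + (n − 1) r).
r_new = (3.2727 × 0.48) / (1 + (3.2727 − 1) × 0.48)
r_new = 1.5709 / 2.0909 ≈ 0.7513

0.75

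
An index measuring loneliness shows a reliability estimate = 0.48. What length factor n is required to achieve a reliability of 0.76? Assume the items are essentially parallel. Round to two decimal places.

3.43

n = 0.76 × (1 − 0.48) / [ 0.48 × (1 − 0.76) ]
  = 0.3952 / 0.1152 = 3.4306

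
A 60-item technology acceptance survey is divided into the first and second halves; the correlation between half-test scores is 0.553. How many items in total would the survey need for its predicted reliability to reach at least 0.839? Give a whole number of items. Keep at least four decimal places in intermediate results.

127

r_full = 2(0.553)/(1 + 0.553) = 0.7122
n = r_tgt(1 − r_full) / [r_full(1 − r_tgt)] = 0.839 × 0.2878 / (0.7122 × 0.161) ≈ 2.1058
Required items = 2.1058 × 60 = 126.35, so 127 items.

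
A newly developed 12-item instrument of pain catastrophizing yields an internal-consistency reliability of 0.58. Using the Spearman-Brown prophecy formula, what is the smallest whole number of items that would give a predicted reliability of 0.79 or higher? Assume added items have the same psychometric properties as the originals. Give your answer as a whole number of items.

33

Rearranging the Spearman-Brown formula for n,
n = r_target (1 − r_old) / [ r_old (1 − r_target) ]
n = 0.79 × (1 − 0.58) / [ 0.58 × (1 − 0.79) ]
n = 0.3318 / 0.1218 ≈ 2.7241
Items needed = n × 12 = 2.7241 × 12 ≈ 32.69 → round up to 33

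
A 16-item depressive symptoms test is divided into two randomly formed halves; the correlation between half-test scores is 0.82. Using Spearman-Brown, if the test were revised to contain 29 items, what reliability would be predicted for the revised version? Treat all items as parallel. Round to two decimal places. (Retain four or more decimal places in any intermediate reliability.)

Spearman-Brown correction (n = 2): r_full = 2·0.82/(1 + 0.82) = 0.9011
Then adjust to 29 items: n = 29/16 = 1.8125
r_new = n·r_full / (1 + (n − 1)·r_full) = 1.6332 / 1.7321 ≈ 0.9429

0.94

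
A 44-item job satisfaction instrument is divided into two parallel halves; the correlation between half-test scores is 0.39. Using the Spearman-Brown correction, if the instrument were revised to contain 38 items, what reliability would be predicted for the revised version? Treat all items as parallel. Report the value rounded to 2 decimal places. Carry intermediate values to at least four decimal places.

0.52

Full-test reliability from the split-half r: r_full = 2(0.39)/(1 + 0.39) = 0.5612
Length factor from 44 to 38 items: n = 38/44 = 0.8636
r_new = n·r_full / (1 + (n − 1)·r_full) = 0.4847 / 0.9235 ≈ 0.5249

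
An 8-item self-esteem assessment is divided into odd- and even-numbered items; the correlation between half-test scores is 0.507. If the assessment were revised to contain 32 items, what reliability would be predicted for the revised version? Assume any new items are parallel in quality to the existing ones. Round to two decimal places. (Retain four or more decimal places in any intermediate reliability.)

Full-test reliability from the split-half r: r_full = 2(0.507)/(1 + 0.507) = 0.6729
Then adjust to 32 items: n = 32/8 = 4.0000
r_new = n·r_full / (1 + (n − 1)·r_full) = 2.6916 / 3.0187 ≈ 0.8916

0.89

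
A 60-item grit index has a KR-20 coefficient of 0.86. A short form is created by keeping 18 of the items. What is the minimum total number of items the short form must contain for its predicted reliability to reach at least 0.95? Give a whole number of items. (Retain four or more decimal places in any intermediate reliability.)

First, r for the 18-item form: n = 18/60 = 0.3000, so r_18 = 0.3000·0.86/(1 + (0.3000 − 1)·0.86) = 0.6482
Then solve for n' with r_old = 0.6482, r_target = 0.95: n' = 0.95(1 − 0.6482)/[0.6482(1 − 0.95)] = 10.3119
Items = 10.3119 × 18 ≈ 185.61 → 186

186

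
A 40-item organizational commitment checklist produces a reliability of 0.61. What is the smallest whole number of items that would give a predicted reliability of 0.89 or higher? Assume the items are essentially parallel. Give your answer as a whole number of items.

207

Spearman-Brown solved for the length factor n:
n = r_target (1 − r_old) / [ r_old (1 − r_target) ]
n = 0.89(1 − 0.61) / [0.61(1 − 0.89)]
n = 0.3471 / 0.0671 ≈ 5.1729
So the test needs 5.1729 × 40 ≈ 206.92 items; rounding up, 207.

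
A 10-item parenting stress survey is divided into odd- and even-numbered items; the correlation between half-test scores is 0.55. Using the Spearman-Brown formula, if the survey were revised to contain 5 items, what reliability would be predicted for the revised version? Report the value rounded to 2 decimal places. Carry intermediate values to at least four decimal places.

First correct the split-half correlation to full-test reliability: r_full = 2 × 0.55 / (1 + 0.55) ≈ 0.7097
Length factor from 10 to 5 items: n = 5/10 = 0.5000
r_new = n·r_full / (1 + (n − 1)·r_full) = 0.3548 / 0.6452 ≈ 0.5499

0.55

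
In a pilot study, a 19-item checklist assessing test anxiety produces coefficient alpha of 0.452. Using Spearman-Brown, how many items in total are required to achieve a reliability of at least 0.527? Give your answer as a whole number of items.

26

n = [0.527 × 0.548] / [0.452 × 0.473]
n = 0.288796 / 0.213796 ≈ 1.3508
1.3508 × 19 = 25.67 → 26 items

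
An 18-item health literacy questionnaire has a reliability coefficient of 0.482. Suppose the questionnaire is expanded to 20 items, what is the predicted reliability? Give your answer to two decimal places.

Length ratio n = 20/18 = 1.1111
By Spearman-Brown, r_new = n r / (1 + (n − 1) r).
r_new = 1.1111·0.482 / [1 + (1.1111 − 1)·0.482]
     = 0.5356 / 1.0536 = 0.5084

0.51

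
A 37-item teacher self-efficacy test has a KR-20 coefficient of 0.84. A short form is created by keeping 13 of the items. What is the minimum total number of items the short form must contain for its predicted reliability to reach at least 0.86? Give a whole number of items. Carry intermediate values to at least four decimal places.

Short-form reliability: n = 13/37 = 0.3514; r_13 = n·r/(1+(n−1)r) ≈ 0.6485
Then solve for n' with r_old = 0.6485, r_target = 0.86: n' = 0.86(1 − 0.6485)/[0.6485(1 − 0.86)] = 3.3296
Total items = 3.3296 × 13 = 43.28, rounded up to 44.

44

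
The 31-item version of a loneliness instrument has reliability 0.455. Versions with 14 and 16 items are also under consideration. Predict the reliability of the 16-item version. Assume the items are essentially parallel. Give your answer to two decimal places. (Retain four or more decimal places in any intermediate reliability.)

0.30

Only the ratio of lengths matters: n = 16/31 = 0.5161
r_{16} = n·r / (1 + (n − 1)·r) = 0.2348 / 0.7798 ≈ 0.3011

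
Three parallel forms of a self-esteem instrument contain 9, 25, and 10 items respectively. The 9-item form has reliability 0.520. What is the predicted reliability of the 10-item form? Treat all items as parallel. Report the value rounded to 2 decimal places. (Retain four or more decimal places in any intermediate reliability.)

The 25-item form is not needed; work directly from the 9-item form with n = 10/9 = 1.1111.
r_{10} = n·r / (1 + (n − 1)·r) = 0.5778 / 1.0578 ≈ 0.5462

0.55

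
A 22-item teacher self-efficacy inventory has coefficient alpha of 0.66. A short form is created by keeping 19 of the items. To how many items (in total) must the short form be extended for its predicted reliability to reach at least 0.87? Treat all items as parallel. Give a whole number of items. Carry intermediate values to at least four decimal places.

First, r for the 19-item form: n = 19/22 = 0.8636, so r_19 = 0.8636·0.66/(1 + (0.8636 − 1)·0.66) = 0.6264
Then solve for n' with r_old = 0.6264, r_target = 0.87: n' = 0.87(1 − 0.6264)/[0.6264(1 − 0.87)] = 3.9915
Total items = 3.9915 × 19 = 75.84, rounded up to 76.

76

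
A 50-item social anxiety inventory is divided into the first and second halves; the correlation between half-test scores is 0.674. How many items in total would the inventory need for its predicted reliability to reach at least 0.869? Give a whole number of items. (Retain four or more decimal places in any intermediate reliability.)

81

r_full = 2(0.674)/(1 + 0.674) = 0.8053
Solve Spearman-Brown for n: n = 0.869(1 − 0.8053) / [0.8053(1 − 0.869)] = 1.6038
Required items = 1.6038 × 50 = 80.19, so 81 items.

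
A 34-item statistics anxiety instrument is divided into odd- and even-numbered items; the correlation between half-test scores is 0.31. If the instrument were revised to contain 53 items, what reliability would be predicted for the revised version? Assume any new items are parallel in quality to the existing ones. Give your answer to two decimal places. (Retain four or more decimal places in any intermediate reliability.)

First correct the split-half correlation to full-test reliability: r_full = 2 × 0.31 / (1 + 0.31) ≈ 0.4733
Then adjust to 53 items: n = 53/34 = 1.5588
r_new = n·r_full / (1 + (n − 1)·r_full) = 0.7378 / 1.2645 ≈ 0.5835

0.58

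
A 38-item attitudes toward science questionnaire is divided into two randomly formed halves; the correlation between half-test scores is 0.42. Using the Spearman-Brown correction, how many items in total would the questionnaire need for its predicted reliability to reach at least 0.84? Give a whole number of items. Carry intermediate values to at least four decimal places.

138

r_full = 2(0.42)/(1 + 0.42) = 0.5915
Solve Spearman-Brown for n: n = 0.84(1 − 0.5915) / [0.5915(1 − 0.84)] = 3.6257
Required items = 3.6257 × 38 = 137.78, so 138 items.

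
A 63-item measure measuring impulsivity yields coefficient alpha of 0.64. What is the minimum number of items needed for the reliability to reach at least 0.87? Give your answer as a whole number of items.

238

Spearman-Brown solved for the length factor n:
n = r_target (1 − r_old) / [ r_old (1 − r_target) ]
n = [0.87 × 0.36] / [0.64 × 0.13]
n = 0.3132 / 0.0832 ≈ 3.7644
3.7644 × 63 = 237.16 → 238 items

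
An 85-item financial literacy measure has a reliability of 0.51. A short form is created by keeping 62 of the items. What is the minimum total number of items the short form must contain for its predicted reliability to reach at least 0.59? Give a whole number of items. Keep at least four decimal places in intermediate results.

Short-form reliability: n = 62/85 = 0.7294; r_62 = n·r/(1+(n−1)r) ≈ 0.4316
Then solve for n' with r_old = 0.4316, r_target = 0.59: n' = 0.59(1 − 0.4316)/[0.4316(1 − 0.59)] = 1.8951
Total items = 1.8951 × 62 = 117.50, rounded up to 118.

118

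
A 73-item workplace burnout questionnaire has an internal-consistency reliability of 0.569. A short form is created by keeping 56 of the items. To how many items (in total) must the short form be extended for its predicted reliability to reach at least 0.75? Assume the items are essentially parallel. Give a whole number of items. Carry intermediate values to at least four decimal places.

166

First, r for the 56-item form: n = 56/73 = 0.7671, so r_56 = 0.7671·0.569/(1 + (0.7671 − 1)·0.569) = 0.5032
Then solve for n' with r_old = 0.5032, r_target = 0.75: n' = 0.75(1 − 0.5032)/[0.5032(1 − 0.75)] = 2.9618
Items = 2.9618 × 56 ≈ 165.86 → 166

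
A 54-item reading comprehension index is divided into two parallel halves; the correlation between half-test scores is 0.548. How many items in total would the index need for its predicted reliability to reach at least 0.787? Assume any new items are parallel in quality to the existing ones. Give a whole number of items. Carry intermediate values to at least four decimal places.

Corrected full-test reliability: r_full = 2 × 0.548 / (1 + 0.548) ≈ 0.7080
n = r_tgt(1 − r_full) / [r_full(1 − r_tgt)] = 0.787 × 0.2920 / (0.7080 × 0.213) ≈ 1.5239
Items = 1.5239 × 54 ≈ 82.29 → 83

83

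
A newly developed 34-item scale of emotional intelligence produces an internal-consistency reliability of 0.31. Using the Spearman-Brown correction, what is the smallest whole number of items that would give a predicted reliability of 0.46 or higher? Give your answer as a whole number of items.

65

Rearranging the Spearman-Brown formula for n,
n = r_target (1 − r_old) / [ r_old (1 − r_target) ]
n = [0.46 × 0.69] / [0.31 × 0.54]
  = 0.3174 / 0.1674 = 1.8961
So the test needs 1.8961 × 34 ≈ 64.47 items; rounding up, 65.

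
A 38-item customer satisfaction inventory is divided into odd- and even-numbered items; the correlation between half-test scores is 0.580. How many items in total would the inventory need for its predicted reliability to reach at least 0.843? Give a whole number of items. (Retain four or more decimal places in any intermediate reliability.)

74

Corrected full-test reliability: r_full = 2 × 0.580 / (1 + 0.580) ≈ 0.7342
Solve Spearman-Brown for n: n = 0.843(1 − 0.7342) / [0.7342(1 − 0.843)] = 1.9439
Required items = 1.9439 × 38 = 73.87, so 74 items.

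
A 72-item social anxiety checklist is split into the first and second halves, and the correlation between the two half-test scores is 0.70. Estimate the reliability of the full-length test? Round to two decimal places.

0.82

Each half is half the length of the full test, so the full test is n = 2 times a half.
r_full = 2(0.70) / (1 + 0.70)
r_full = 1.4000 / 1.7000 ≈ 0.8235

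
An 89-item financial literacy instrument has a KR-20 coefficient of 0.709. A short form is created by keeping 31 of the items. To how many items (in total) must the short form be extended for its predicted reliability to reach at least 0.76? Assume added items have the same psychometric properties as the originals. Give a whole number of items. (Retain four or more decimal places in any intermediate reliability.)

116

First, r for the 31-item form: n = 31/89 = 0.3483, so r_31 = 0.3483·0.709/(1 + (0.3483 − 1)·0.709) = 0.4591
Then solve for n' with r_old = 0.4591, r_target = 0.76: n' = 0.76(1 − 0.4591)/[0.4591(1 − 0.76)] = 3.7309
Items = 3.7309 × 31 ≈ 115.66 → 116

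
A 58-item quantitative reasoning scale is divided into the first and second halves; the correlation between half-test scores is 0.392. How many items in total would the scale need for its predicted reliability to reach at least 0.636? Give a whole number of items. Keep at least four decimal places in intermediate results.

79

r_full = 2(0.392)/(1 + 0.392) = 0.5632
n = r_tgt(1 − r_full) / [r_full(1 − r_tgt)] = 0.636 × 0.4368 / (0.5632 × 0.364) ≈ 1.3551
Required items = 1.3551 × 58 = 78.60, so 79 items.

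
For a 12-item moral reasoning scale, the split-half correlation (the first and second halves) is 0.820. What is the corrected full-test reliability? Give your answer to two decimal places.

The full test is twice the length of either half (n = 2).
r_full = 2r_hh / (1 + r_hh) = 2 × 0.820 / (1 + 0.820)
       = 1.6400 / 1.8200 = 0.9011

0.90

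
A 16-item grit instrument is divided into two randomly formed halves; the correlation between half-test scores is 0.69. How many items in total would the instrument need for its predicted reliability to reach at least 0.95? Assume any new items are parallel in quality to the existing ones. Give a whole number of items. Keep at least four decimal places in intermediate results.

69

r_full = 2(0.69)/(1 + 0.69) = 0.8166
Solve Spearman-Brown for n: n = 0.95(1 − 0.8166) / [0.8166(1 − 0.95)] = 4.2672
Items = 4.2672 × 16 ≈ 68.28 → 69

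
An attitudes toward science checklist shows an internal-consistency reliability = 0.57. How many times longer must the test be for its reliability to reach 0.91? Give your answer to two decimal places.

7.63

Spearman-Brown solved for the length factor n:
n = r_target (1 − r_old) / [ r_old (1 − r_target) ]
n = 0.91 × (1 − 0.57) / [ 0.57 × (1 − 0.91) ]
n = 0.3913 / 0.0513 ≈ 7.6277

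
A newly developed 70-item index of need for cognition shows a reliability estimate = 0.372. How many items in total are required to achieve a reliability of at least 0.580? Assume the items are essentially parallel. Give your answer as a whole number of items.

n = 0.580(1 − 0.372) / [0.372(1 − 0.580)]
n = 0.364240 / 0.156240 ≈ 2.3313
2.3313 × 70 = 163.19 → 164 items

164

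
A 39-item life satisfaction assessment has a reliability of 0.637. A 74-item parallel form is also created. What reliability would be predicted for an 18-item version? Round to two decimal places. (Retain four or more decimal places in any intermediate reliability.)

0.45

The 74-item form is not needed; work directly from the 39-item form with n = 18/39 = 0.4615.
r_{18} = n·r / (1 + (n − 1)·r) = 0.2940 / 0.6570 ≈ 0.4475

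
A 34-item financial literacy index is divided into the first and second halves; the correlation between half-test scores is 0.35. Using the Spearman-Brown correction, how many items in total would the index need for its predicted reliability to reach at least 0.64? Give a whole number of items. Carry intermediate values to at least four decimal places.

r_full = 2(0.35)/(1 + 0.35) = 0.5185
Solve Spearman-Brown for n: n = 0.64(1 − 0.5185) / [0.5185(1 − 0.64)] = 1.6509
Items = 1.6509 × 34 ≈ 56.13 → 57

57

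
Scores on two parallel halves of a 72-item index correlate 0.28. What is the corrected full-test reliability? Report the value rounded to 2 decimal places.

Apply the Spearman-Brown correction with n = 2:
r_full = 2(0.28) / (1 + 0.28)
r_full = 0.5600 / 1.2800 ≈ 0.4375

0.44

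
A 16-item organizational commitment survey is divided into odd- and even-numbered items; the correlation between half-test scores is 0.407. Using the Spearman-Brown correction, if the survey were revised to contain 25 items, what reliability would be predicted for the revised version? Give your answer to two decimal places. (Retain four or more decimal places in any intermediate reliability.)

First correct the split-half correlation to full-test reliability: r_full = 2 × 0.407 / (1 + 0.407) ≈ 0.5785
Length factor from 16 to 25 items: n = 25/16 = 1.5625
r_new = n·r_full / (1 + (n − 1)·r_full) = 0.9039 / 1.3254 ≈ 0.6820

0.68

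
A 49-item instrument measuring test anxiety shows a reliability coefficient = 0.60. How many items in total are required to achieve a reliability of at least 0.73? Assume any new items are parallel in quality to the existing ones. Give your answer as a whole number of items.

89

n = 0.73(1 − 0.60) / [0.60(1 − 0.73)]
n = 0.2920 / 0.1620 ≈ 1.8025
Items needed = n × 49 = 1.8025 × 49 ≈ 88.32 → round up to 89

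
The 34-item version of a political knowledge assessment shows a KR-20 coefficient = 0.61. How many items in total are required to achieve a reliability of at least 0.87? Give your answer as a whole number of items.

Spearman-Brown solved for the length factor n:
n = r_target (1 − r_old) / [ r_old (1 − r_target) ]
n = [0.87 × 0.39] / [0.61 × 0.13]
  = 0.3393 / 0.0793 = 4.2787
Items needed = n × 34 = 4.2787 × 34 ≈ 145.48 → round up to 146

146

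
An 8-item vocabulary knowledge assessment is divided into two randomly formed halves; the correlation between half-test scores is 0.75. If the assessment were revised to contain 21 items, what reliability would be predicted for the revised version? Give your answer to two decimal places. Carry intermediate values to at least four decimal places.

0.94

Full-test reliability from the split-half r: r_full = 2(0.75)/(1 + 0.75) = 0.8571
Length factor from 8 to 21 items: n = 21/8 = 2.6250
r_new = n·r_full / (1 + (n − 1)·r_full) = 2.2499 / 2.3928 ≈ 0.9403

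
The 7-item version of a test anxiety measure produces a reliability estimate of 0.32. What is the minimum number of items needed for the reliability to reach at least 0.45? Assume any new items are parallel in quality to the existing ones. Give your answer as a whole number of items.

13

Invert Spearman-Brown to solve for n:
n = r*(1 − r) / [ r (1 − r*) ]
n = 0.45(1 − 0.32) / [0.32(1 − 0.45)]
  = 0.3060 / 0.1760 = 1.7386
Items needed = n × 7 = 1.7386 × 7 ≈ 12.17 → round up to 13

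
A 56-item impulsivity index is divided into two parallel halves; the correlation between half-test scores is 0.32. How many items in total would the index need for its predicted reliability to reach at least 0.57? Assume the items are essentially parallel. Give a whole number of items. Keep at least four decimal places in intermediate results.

r_full = 2(0.32)/(1 + 0.32) = 0.4848
n = r_tgt(1 − r_full) / [r_full(1 − r_tgt)] = 0.57 × 0.5152 / (0.4848 × 0.43) ≈ 1.4087
Required items = 1.4087 × 56 = 78.89, so 79 items.

79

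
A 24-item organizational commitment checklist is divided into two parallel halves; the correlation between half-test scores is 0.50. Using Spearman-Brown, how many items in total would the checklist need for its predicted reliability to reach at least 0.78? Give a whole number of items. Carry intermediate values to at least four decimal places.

Corrected full-test reliability: r_full = 2 × 0.50 / (1 + 0.50) ≈ 0.6667
n = r_tgt(1 − r_full) / [r_full(1 − r_tgt)] = 0.78 × 0.3333 / (0.6667 × 0.22) ≈ 1.7725
Required items = 1.7725 × 24 = 42.54, so 43 items.

43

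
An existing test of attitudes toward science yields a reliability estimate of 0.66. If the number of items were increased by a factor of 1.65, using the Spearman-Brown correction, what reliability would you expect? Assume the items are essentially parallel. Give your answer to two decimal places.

0.76

Spearman-Brown: r_new = n·r / (1 + (n − 1)·r)
r_new = (1.65 × 0.66) / (1 + (1.65 − 1) × 0.66)
r_new = 1.0890 / 1.4290 ≈ 0.7621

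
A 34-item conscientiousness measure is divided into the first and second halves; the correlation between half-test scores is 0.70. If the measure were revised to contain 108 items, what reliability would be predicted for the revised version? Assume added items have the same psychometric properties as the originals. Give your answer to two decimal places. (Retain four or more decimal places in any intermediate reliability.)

Full-test reliability from the split-half r: r_full = 2(0.70)/(1 + 0.70) = 0.8235
Length factor from 34 to 108 items: n = 108/34 = 3.1765
r_new = n·r_full / (1 + (n − 1)·r_full) = 2.6158 / 2.7923 ≈ 0.9368

0.94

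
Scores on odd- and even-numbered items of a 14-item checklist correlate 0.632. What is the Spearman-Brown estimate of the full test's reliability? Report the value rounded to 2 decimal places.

0.77

Apply the Spearman-Brown correction with n = 2:
r_full = 2r_hh / (1 + r_hh) = 2 × 0.632 / (1 + 0.632)
       = 1.2640 / 1.6320 = 0.7745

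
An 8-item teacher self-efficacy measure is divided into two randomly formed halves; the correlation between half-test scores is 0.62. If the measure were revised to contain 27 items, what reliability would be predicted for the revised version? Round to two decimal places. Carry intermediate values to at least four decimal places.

Full-test reliability from the split-half r: r_full = 2(0.62)/(1 + 0.62) = 0.7654
Then adjust to 27 items: n = 27/8 = 3.3750
r_new = n·r_full / (1 + (n − 1)·r_full) = 2.5832 / 2.8178 ≈ 0.9167

0.92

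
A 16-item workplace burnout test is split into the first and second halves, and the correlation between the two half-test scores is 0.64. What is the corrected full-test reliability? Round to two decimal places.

0.78

Apply the Spearman-Brown correction with n = 2:
r_full = 2(0.64) / (1 + 0.64)
       = 1.2800 / 1.6400 = 0.7805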